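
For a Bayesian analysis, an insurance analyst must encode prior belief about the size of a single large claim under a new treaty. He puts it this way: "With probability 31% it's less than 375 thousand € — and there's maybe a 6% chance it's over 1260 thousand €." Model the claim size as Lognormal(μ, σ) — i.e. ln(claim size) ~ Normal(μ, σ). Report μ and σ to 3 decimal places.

μ ≈ 6.220, σ ≈ 0.591

If T ~ Lognormal(μ,σ) then ln T ~ Normal(μ,σ), so the p-quantile of ln T is μ + z_p·σ.
ln(375) = 5.927 and ln(1260) = 7.139; z_{0.31} = -0.4959, z_{0.94} = 1.555.
σ = (7.139 − 5.927)/(1.555 − (-0.4959)) = 0.591.
μ = 5.927 − (-0.4959)·0.591 = 6.220.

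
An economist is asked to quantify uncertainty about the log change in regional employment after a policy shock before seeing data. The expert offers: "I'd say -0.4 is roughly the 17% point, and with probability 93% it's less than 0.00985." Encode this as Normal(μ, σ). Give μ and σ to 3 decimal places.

μ = -0.239, σ = 0.169

The p-quantile of Normal(μ,σ) is μ + z_p·σ, with z_{0.17} = -0.9542 and z_{0.93} = 1.476.
Eliminate σ: μ = (z₂·x₁ − z₁·x₂)/(z₂ − z₁) = (1.476·-0.4 − (-0.9542)·0.00985)/2.43 = -0.239.
Then σ = (x₂ − x₁)/(z₂ − z₁) = (0.00985 − -0.4)/2.43 = 0.169.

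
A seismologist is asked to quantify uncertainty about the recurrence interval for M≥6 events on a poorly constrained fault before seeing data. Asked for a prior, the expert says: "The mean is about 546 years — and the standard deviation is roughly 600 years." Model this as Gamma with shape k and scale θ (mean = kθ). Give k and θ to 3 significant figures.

k ≈ 0.828, θ ≈ 659

For Gamma(k, scale θ): mean = kθ, variance = kθ², so CV = 1/√k.
CV = SD/mean = 600/546 = 1.099, hence k = 1/CV² = 0.828.
Then θ = mean/k = 546/0.828 = 659.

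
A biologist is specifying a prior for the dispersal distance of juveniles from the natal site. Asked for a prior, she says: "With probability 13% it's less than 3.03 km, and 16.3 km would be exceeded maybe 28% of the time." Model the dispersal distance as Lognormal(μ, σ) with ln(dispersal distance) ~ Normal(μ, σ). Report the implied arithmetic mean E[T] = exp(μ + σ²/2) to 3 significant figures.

E[T] ≈ 14.9 km

If T ~ Lognormal(μ,σ) then ln T ~ Normal(μ,σ), so the p-quantile of ln T is μ + z_p·σ.
ln(3.03) = 1.109 and ln(16.3) = 2.791; z_{0.13} = -1.126, z_{0.72} = 0.5828.
σ = (2.791 − 1.109)/(0.5828 − (-1.126)) = 0.984.
μ = 1.109 − (-1.126)·0.984 = 2.217.
E[T] = exp(μ + σ²/2) = exp(2.217 + 0.4845) = 14.9 km.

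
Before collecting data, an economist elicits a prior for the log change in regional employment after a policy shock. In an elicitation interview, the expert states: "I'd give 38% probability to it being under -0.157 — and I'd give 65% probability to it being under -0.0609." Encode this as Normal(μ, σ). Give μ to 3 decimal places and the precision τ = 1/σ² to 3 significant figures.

The p-quantile of Normal(μ,σ) is μ + z_p·σ, with z_{0.38} = -0.3055 and z_{0.65} = 0.3853.
Eliminate σ: μ = (z₂·x₁ − z₁·x₂)/(z₂ − z₁) = (0.3853·-0.157 − (-0.3055)·-0.0609)/0.6908 = -0.115.
Then σ = (x₂ − x₁)/(z₂ − z₁) = (-0.0609 − -0.157)/0.6908 = 0.139.
Precision τ = 1/σ² = 1/0.1391² = 51.7.

μ = -0.115, τ = 51.7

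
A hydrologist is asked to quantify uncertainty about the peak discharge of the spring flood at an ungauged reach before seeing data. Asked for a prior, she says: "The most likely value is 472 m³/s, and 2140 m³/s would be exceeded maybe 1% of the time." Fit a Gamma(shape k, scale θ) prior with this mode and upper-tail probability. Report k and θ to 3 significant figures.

Gamma(k,θ) with k>1 has mode (k−1)θ, so θ = 472/(k−1).
Need P(X < 2140) = 0.99 with θ tied to k this way. Start at k = 2, θ = 472: P(X<2140) ≈ 0.941.
Too low — raise k to concentrate. Iterating converges to k ≈ 2.77.
Then θ = 472/(2.77−1) ≈ 267.

k ≈ 2.77, θ ≈ 267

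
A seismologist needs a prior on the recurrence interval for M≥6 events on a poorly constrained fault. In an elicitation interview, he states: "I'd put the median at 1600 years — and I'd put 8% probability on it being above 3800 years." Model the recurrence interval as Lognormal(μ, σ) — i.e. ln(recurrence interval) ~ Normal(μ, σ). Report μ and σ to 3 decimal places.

If T ~ Lognormal(μ,σ) then ln T ~ Normal(μ,σ), so the p-quantile of ln T is μ + z_p·σ.
ln(1600) = 7.378 and ln(3800) = 8.243; z_{0.5} = 0, z_{0.92} = 1.405.
σ = (8.243 − 7.378)/(1.405 − (0)) = 0.616.
μ = 7.378 − (0)·0.616 = 7.378.

μ ≈ 7.378, σ ≈ 0.616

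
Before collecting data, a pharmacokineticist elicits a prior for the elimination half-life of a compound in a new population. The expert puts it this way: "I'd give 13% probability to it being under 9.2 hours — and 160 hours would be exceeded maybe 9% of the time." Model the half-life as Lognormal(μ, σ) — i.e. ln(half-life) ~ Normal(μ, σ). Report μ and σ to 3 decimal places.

If T ~ Lognormal(μ,σ) then ln T ~ Normal(μ,σ), so the p-quantile of ln T is μ + z_p·σ.
ln(9.2) = 2.219 and ln(160) = 5.075; z_{0.13} = -1.126, z_{0.91} = 1.341.
σ = (5.075 − 2.219)/(1.341 − (-1.126)) = 1.158.
μ = 2.219 − (-1.126)·1.158 = 3.523.

μ ≈ 3.523, σ ≈ 1.158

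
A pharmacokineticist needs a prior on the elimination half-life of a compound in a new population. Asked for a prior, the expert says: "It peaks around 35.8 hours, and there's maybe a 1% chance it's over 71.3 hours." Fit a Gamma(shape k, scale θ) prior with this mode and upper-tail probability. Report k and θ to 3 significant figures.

k ≈ 11.4, θ ≈ 3.46

Gamma(k,θ) with k>1 has mode (k−1)θ, so θ = 35.8/(k−1).
Need P(X < 71.3) = 0.99 with θ tied to k this way. Start at k = 2, θ = 35.8: P(X<71.3) ≈ 0.592.
Too low — raise k to concentrate. Iterating converges to k ≈ 11.4.
Then θ = 35.8/(11.4−1) ≈ 3.46.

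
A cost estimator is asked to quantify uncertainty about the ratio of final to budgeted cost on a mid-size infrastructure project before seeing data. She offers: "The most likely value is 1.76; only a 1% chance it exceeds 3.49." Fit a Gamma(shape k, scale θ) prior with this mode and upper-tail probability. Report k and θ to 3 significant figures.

Gamma(k,θ) with k>1 has mode (k−1)θ, so θ = 1.76/(k−1).
Need P(X < 3.49) = 0.99 with θ tied to k this way. Start at k = 2, θ = 1.76: P(X<3.49) ≈ 0.589.
Too low — raise k to concentrate. Iterating converges to k ≈ 11.5.
Then θ = 1.76/(11.5−1) ≈ 0.168.

k ≈ 11.5, θ ≈ 0.168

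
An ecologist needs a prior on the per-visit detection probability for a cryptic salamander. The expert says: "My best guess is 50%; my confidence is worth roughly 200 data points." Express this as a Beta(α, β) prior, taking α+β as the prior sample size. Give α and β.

α = 100, β = 100

Under the effective-sample-size interpretation, Beta(α, β) has prior mean α/(α+β) and prior sample size α+β.
So α+β = 200 and α/(α+β) = 0.5, giving α = 0.5·200 = 100 and β = 200 − 100 = 100.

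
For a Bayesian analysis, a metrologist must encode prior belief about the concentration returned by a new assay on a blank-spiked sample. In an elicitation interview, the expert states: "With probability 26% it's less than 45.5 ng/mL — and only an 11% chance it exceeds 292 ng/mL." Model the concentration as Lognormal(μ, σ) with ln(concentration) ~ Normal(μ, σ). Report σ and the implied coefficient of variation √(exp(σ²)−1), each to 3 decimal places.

If T ~ Lognormal(μ,σ) then ln T ~ Normal(μ,σ), so the p-quantile of ln T is μ + z_p·σ.
ln(45.5) = 3.818 and ln(292) = 5.677; z_{0.26} = -0.6433, z_{0.89} = 1.227.
σ = (5.677 − 3.818)/(1.227 − (-0.6433)) = 0.994.
μ = 3.818 − (-0.6433)·0.994 = 4.457.
CV = √(exp(σ²)−1) = √(exp(0.9884)−1) = 1.299.

σ ≈ 0.994, CV ≈ 1.299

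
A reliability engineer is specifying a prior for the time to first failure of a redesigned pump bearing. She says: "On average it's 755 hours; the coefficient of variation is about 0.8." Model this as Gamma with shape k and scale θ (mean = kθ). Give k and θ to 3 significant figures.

k ≈ 1.56, θ ≈ 483

For Gamma(k, scale θ): mean = kθ, variance = kθ², so CV = 1/√k.
CV = 0.8, hence k = 1/CV² = 1.56.
Then θ = mean/k = 755/1.56 = 483.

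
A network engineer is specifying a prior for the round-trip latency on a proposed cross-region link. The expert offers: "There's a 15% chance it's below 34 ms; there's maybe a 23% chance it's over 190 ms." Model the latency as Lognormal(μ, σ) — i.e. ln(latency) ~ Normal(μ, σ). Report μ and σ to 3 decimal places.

μ ≈ 4.531, σ ≈ 0.969

If T ~ Lognormal(μ,σ) then ln T ~ Normal(μ,σ), so the p-quantile of ln T is μ + z_p·σ.
ln(34) = 3.526 and ln(190) = 5.247; z_{0.15} = -1.036, z_{0.77} = 0.7388.
σ = (5.247 − 3.526)/(0.7388 − (-1.036)) = 0.969.
μ = 3.526 − (-1.036)·0.969 = 4.531.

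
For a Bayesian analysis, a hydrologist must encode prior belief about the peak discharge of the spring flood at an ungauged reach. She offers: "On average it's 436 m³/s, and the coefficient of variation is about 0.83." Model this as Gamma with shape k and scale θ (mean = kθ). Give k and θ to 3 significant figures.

k ≈ 1.45, θ ≈ 300

For Gamma(k, scale θ): mean = kθ, variance = kθ², so CV = 1/√k.
CV = 0.83, hence k = 1/CV² = 1.45.
Then θ = mean/k = 436/1.45 = 300.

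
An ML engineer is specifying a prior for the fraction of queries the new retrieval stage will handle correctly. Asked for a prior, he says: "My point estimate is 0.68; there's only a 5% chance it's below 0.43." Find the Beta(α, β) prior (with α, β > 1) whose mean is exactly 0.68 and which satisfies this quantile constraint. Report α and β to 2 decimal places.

α ≈ 6.90, β ≈ 3.25

With mean 0.68 fixed, write α = 0.68s, β = 0.32s where s = α+β.
Need P(θ < 0.43) = 0.05 under Beta(0.68s, 0.32s). Normal approximation: (q−m)/√(m(1−m)/s) ≈ z_{0.05} = -1.64, so s ≈ 0.68·0.32·(-1.64)²/(0.43−0.68)² = 9.4.
At s = 9.4: P(θ<0.43) ≈ 0.056. Adjusting to match 0.05 gives s ≈ 10.14.
So α = 0.68·10.14 ≈ 6.90, β = 0.32·10.14 ≈ 3.25.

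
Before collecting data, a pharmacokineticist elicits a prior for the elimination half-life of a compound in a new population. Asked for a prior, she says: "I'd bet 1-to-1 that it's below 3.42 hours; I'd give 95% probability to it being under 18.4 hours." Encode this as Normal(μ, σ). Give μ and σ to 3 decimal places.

μ = 3.420, σ = 9.107

For Normal(μ,σ), the p-quantile is μ + z_p·σ. Here z_{0.5} = 0, z_{0.95} = 1.645.
So 3.42 = μ + 0σ and 18.4 = μ + 1.645σ.
Subtracting: σ = (18.4 − 3.42)/(1.645 − (0)) = 9.107.
Then μ = 3.42 − (0)·9.107 = 3.420.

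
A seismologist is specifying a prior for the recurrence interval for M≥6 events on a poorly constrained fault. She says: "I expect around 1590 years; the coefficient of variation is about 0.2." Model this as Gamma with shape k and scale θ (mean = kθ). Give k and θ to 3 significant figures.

k ≈ 25, θ ≈ 63.6

For Gamma(k, scale θ): mean = kθ, variance = kθ², so CV = 1/√k.
CV = 0.2, hence k = 1/CV² = 25.
Then θ = mean/k = 1590/25 = 63.6.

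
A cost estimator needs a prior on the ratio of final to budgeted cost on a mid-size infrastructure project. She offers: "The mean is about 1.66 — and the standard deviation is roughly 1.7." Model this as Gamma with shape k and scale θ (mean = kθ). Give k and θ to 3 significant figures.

For Gamma(k, scale θ): mean = kθ, variance = kθ², so CV = 1/√k.
CV = SD/mean = 1.7/1.66 = 1.024, hence k = 1/CV² = 0.953.
Then θ = mean/k = 1.66/0.953 = 1.74.

k ≈ 0.953, θ ≈ 1.74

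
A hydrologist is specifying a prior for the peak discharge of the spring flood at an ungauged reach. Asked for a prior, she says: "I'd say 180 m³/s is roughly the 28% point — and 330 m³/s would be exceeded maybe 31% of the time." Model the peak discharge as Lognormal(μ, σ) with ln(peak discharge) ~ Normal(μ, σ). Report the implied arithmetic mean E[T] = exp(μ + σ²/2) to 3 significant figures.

If T ~ Lognormal(μ,σ) then ln T ~ Normal(μ,σ), so the p-quantile of ln T is μ + z_p·σ.
ln(180) = 5.193 and ln(330) = 5.799; z_{0.28} = -0.5828, z_{0.69} = 0.4959.
σ = (5.799 − 5.193)/(0.4959 − (-0.5828)) = 0.562.
μ = 5.193 − (-0.5828)·0.562 = 5.520.
E[T] = exp(μ + σ²/2) = exp(5.520 + 0.1579) = 292 m³/s.

E[T] ≈ 292 m³/s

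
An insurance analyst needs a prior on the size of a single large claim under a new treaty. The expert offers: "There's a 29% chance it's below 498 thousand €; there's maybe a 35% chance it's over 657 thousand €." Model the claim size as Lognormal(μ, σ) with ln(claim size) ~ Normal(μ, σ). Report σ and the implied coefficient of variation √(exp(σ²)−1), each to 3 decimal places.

If T ~ Lognormal(μ,σ) then ln T ~ Normal(μ,σ), so the p-quantile of ln T is μ + z_p·σ.
ln(498) = 6.211 and ln(657) = 6.488; z_{0.29} = -0.5534, z_{0.65} = 0.3853.
σ = (6.488 − 6.211)/(0.3853 − (-0.5534)) = 0.295.
μ = 6.211 − (-0.5534)·0.295 = 6.374.
CV = √(exp(σ²)−1) = √(exp(0.0871)−1) = 0.302.

σ ≈ 0.295, CV ≈ 0.302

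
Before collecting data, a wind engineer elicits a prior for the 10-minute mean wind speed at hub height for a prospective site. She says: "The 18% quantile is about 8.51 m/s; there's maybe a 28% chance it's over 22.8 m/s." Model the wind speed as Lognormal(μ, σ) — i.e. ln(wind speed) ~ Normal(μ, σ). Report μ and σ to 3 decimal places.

μ ≈ 2.743, σ ≈ 0.658

If T ~ Lognormal(μ,σ) then ln T ~ Normal(μ,σ), so the p-quantile of ln T is μ + z_p·σ.
ln(8.51) = 2.141 and ln(22.8) = 3.127; z_{0.18} = -0.9154, z_{0.72} = 0.5828.
σ = (3.127 − 2.141)/(0.5828 − (-0.9154)) = 0.658.
μ = 2.141 − (-0.9154)·0.658 = 2.743.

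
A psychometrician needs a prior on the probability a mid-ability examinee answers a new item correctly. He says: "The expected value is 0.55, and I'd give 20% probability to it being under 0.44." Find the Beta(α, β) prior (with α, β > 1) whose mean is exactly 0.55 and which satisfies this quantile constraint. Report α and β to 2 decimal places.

α ≈ 7.95, β ≈ 6.50

With mean 0.55 fixed, write α = 0.55s, β = 0.45s where s = α+β.
Need P(θ < 0.44) = 0.2 under Beta(0.55s, 0.45s). Normal approximation: (q−m)/√(m(1−m)/s) ≈ z_{0.2} = -0.842, so s ≈ 0.55·0.45·(-0.842)²/(0.44−0.55)² = 14.5.
At s = 14.5: P(θ<0.44) ≈ 0.200. Adjusting to match 0.2 gives s ≈ 14.45.
So α = 0.55·14.45 ≈ 7.95, β = 0.45·14.45 ≈ 6.50.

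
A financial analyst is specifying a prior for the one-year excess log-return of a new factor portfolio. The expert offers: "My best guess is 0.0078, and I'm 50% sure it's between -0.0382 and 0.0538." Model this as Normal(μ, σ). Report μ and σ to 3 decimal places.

A symmetric 50% interval runs μ ± z·σ with z = 0.6745.
Half-width = 0.046, so σ = 0.046/0.6745 = 0.068.
μ is the stated best guess, 0.008.

μ = 0.008, σ = 0.068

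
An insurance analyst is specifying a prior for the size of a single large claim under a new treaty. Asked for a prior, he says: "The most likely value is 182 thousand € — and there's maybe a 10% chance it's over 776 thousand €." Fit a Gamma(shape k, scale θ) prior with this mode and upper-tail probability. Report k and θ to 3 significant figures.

k ≈ 1.86, θ ≈ 210

Gamma(k,θ) with k>1 has mode (k−1)θ, so θ = 182/(k−1).
Need P(X < 776) = 0.9 with θ tied to k this way. Start at k = 2, θ = 182: P(X<776) ≈ 0.926.
Too high — lower k to spread out. Iterating converges to k ≈ 1.86.
Then θ = 182/(1.86−1) ≈ 210.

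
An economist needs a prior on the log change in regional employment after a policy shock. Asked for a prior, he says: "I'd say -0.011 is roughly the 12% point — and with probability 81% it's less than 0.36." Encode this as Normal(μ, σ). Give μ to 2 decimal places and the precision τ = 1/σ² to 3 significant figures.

μ = 0.20, τ = 30.6

The p-quantile of Normal(μ,σ) is μ + z_p·σ, with z_{0.12} = -1.175 and z_{0.81} = 0.8779.
Eliminate σ: μ = (z₂·x₁ − z₁·x₂)/(z₂ − z₁) = (0.8779·-0.011 − (-1.175)·0.36)/2.053 = 0.20.
Then σ = (x₂ − x₁)/(z₂ − z₁) = (0.36 − -0.011)/2.053 = 0.18.
Precision τ = 1/σ² = 1/0.1807² = 30.6.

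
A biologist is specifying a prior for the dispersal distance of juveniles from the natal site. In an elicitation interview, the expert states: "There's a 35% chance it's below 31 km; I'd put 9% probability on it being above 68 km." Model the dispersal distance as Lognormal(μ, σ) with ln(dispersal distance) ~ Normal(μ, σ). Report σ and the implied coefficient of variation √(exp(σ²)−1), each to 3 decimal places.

If T ~ Lognormal(μ,σ) then ln T ~ Normal(μ,σ), so the p-quantile of ln T is μ + z_p·σ.
ln(31) = 3.434 and ln(68) = 4.22; z_{0.35} = -0.3853, z_{0.91} = 1.341.
σ = (4.22 − 3.434)/(1.341 − (-0.3853)) = 0.455.
μ = 3.434 − (-0.3853)·0.455 = 3.609.
CV = √(exp(σ²)−1) = √(exp(0.2071)−1) = 0.480.

σ ≈ 0.455, CV ≈ 0.480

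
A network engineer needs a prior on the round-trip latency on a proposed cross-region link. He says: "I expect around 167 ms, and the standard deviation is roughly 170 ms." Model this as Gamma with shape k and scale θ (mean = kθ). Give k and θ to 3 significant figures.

For Gamma(k, scale θ): mean = kθ, variance = kθ², so CV = 1/√k.
CV = SD/mean = 170/167 = 1.018, hence k = 1/CV² = 0.965.
Then θ = mean/k = 167/0.965 = 173.

k ≈ 0.965, θ ≈ 173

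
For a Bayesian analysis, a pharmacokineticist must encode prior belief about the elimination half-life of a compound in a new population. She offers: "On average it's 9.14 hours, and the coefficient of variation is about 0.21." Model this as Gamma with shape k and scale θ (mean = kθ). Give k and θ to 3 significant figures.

k ≈ 22.7, θ ≈ 0.403

For Gamma(k, scale θ): mean = kθ, variance = kθ², so CV = 1/√k.
CV = 0.21, hence k = 1/CV² = 22.7.
Then θ = mean/k = 9.14/22.7 = 0.403.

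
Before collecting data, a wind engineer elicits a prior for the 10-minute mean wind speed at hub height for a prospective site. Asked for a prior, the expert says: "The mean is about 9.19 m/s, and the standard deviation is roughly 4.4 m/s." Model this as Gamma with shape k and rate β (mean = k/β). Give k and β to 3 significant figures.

For Gamma(k, rate β): mean = k/β, variance = k/β², so CV = 1/√k.
CV = SD/mean = 4.4/9.19 = 0.4788, hence k = 1/CV² = 4.36.
Then β = k/mean = 4.36/9.19 = 0.475.

k ≈ 4.36, β ≈ 0.475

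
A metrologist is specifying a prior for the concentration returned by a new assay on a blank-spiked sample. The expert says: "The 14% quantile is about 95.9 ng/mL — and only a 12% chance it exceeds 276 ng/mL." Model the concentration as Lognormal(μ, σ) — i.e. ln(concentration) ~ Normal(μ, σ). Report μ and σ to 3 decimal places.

μ ≈ 5.070, σ ≈ 0.469

If T ~ Lognormal(μ,σ) then ln T ~ Normal(μ,σ), so the p-quantile of ln T is μ + z_p·σ.
ln(95.9) = 4.563 and ln(276) = 5.62; z_{0.14} = -1.08, z_{0.88} = 1.175.
σ = (5.62 − 4.563)/(1.175 − (-1.08)) = 0.469.
μ = 4.563 − (-1.08)·0.469 = 5.070.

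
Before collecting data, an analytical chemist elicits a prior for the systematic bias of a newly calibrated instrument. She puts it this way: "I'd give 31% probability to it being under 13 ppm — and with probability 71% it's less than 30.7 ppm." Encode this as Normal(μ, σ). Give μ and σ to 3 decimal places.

The p-quantile of Normal(μ,σ) is μ + z_p·σ, with z_{0.31} = -0.4959 and z_{0.71} = 0.5534.
Eliminate σ: μ = (z₂·x₁ − z₁·x₂)/(z₂ − z₁) = (0.5534·13 − (-0.4959)·30.7)/1.049 = 21.365.
Then σ = (x₂ − x₁)/(z₂ − z₁) = (30.7 − 13)/1.049 = 16.869.

μ = 21.365, σ = 16.869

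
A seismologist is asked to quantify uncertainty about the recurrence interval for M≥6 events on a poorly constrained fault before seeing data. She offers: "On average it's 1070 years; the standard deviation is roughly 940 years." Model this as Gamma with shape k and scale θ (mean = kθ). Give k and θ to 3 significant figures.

k ≈ 1.3, θ ≈ 826

For Gamma(k, scale θ): mean = kθ, variance = kθ², so CV = 1/√k.
CV = SD/mean = 940/1070 = 0.8785, hence k = 1/CV² = 1.3.
Then θ = mean/k = 1070/1.3 = 826.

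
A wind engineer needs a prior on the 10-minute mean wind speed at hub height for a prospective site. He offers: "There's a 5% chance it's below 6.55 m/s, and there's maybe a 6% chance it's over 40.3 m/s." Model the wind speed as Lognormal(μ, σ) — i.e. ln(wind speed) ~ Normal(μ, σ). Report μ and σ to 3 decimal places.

If T ~ Lognormal(μ,σ) then ln T ~ Normal(μ,σ), so the p-quantile of ln T is μ + z_p·σ.
ln(6.55) = 1.879 and ln(40.3) = 3.696; z_{0.05} = -1.645, z_{0.94} = 1.555.
σ = (3.696 − 1.879)/(1.555 − (-1.645)) = 0.568.
μ = 1.879 − (-1.645)·0.568 = 2.813.

μ ≈ 2.813, σ ≈ 0.568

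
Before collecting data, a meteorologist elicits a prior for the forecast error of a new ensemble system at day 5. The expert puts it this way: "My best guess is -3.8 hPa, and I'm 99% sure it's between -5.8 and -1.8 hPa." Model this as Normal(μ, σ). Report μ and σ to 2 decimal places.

μ = -3.80, σ = 0.78

A symmetric 99% interval runs μ ± z·σ with z = 2.576.
Half-width = 2, so σ = 2/2.576 = 0.78.
μ is the stated best guess, -3.80.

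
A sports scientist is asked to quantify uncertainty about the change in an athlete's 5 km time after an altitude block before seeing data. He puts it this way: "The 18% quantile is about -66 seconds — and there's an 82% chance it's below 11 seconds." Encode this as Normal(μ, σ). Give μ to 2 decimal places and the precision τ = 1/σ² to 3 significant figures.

μ = -27.50, τ = 0.000565

For Normal(μ,σ), the p-quantile is μ + z_p·σ. Here z_{0.18} = -0.9154, z_{0.82} = 0.9154.
So -66 = μ − 0.9154σ and 11 = μ + 0.9154σ.
Subtracting: σ = (11 − -66)/(0.9154 − (-0.9154)) = 42.06.
Then μ = -66 − (-0.9154)·42.06 = -27.50.
Precision τ = 1/σ² = 1/42.06² = 0.000565.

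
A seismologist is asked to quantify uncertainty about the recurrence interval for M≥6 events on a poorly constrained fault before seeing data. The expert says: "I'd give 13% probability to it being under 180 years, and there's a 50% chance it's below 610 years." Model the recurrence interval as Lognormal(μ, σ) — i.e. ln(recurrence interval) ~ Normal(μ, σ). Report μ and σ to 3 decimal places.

If T ~ Lognormal(μ,σ) then ln T ~ Normal(μ,σ), so the p-quantile of ln T is μ + z_p·σ.
ln(180) = 5.193 and ln(610) = 6.413; z_{0.13} = -1.126, z_{0.5} = 0.
σ = (6.413 − 5.193)/(0 − (-1.126)) = 1.084.
μ = 5.193 − (-1.126)·1.084 = 6.413.

μ ≈ 6.413, σ ≈ 1.084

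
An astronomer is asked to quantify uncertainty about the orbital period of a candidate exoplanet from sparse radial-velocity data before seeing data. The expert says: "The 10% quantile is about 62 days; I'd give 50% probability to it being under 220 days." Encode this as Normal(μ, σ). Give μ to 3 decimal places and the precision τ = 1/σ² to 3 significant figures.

The p-quantile of Normal(μ,σ) is μ + z_p·σ, with z_{0.1} = -1.282 and z_{0.5} = 0.
Eliminate σ: μ = (z₂·x₁ − z₁·x₂)/(z₂ − z₁) = (0·62 − (-1.282)·220)/1.282 = 220.000.
Then σ = (x₂ − x₁)/(z₂ − z₁) = (220 − 62)/1.282 = 123.288.
Precision τ = 1/σ² = 1/123.3² = 6.58e-05.

μ = 220.000, τ = 6.58e-05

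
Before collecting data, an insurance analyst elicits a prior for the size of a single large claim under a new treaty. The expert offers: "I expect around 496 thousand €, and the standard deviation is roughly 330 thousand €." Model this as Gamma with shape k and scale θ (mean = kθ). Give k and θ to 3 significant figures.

For Gamma(k, scale θ): mean = kθ, variance = kθ², so CV = 1/√k.
CV = SD/mean = 330/496 = 0.6653, hence k = 1/CV² = 2.26.
Then θ = mean/k = 496/2.26 = 220.

k ≈ 2.26, θ ≈ 220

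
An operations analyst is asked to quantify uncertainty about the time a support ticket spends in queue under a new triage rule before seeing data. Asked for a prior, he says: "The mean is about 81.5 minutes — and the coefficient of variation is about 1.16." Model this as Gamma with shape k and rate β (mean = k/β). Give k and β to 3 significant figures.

k ≈ 0.743, β ≈ 0.00912

For Gamma(k, rate β): mean = k/β, variance = k/β², so CV = 1/√k.
CV = 1.16, hence k = 1/CV² = 0.743.
Then β = k/mean = 0.743/81.5 = 0.00912.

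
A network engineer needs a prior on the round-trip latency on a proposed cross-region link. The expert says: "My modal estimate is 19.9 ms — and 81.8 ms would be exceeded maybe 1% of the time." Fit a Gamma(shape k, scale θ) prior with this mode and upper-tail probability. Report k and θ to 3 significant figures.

k ≈ 3.08, θ ≈ 9.58

Gamma(k,θ) with k>1 has mode (k−1)θ, so θ = 19.9/(k−1).
Need P(X < 81.8) = 0.99 with θ tied to k this way. Start at k = 2, θ = 19.9: P(X<81.8) ≈ 0.916.
Too low — raise k to concentrate. Iterating converges to k ≈ 3.08.
Then θ = 19.9/(3.08−1) ≈ 9.58.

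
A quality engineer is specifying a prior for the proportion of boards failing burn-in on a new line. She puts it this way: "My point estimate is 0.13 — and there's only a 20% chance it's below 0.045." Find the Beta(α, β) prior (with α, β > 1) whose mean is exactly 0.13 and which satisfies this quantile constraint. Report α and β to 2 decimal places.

α ≈ 1.39, β ≈ 9.32

With mean 0.13 fixed, write α = 0.13s, β = 0.87s where s = α+β.
Need P(θ < 0.045) = 0.2 under Beta(0.13s, 0.87s). Normal approximation: (q−m)/√(m(1−m)/s) ≈ z_{0.2} = -0.842, so s ≈ 0.13·0.87·(-0.842)²/(0.045−0.13)² = 11.1.
At s = 11.1: P(θ<0.045) ≈ 0.193. Adjusting to match 0.2 gives s ≈ 10.71.
So α = 0.13·10.71 ≈ 1.39, β = 0.87·10.71 ≈ 9.32.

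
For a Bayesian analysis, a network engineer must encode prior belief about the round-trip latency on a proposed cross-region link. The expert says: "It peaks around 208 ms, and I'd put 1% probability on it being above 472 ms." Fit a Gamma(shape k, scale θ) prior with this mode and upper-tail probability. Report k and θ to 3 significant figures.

Gamma(k,θ) with k>1 has mode (k−1)θ, so θ = 208/(k−1).
Need P(X < 472) = 0.99 with θ tied to k this way. Start at k = 2, θ = 208: P(X<472) ≈ 0.662.
Too low — raise k to concentrate. Iterating converges to k ≈ 8.13.
Then θ = 208/(8.13−1) ≈ 29.2.

k ≈ 8.13, θ ≈ 29.2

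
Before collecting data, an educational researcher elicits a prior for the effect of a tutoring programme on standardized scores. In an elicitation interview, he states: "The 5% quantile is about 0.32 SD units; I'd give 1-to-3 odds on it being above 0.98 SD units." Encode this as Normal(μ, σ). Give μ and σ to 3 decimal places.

For Normal(μ,σ), the p-quantile is μ + z_p·σ. Here z_{0.05} = -1.645, z_{0.75} = 0.6745.
So 0.32 = μ − 1.645σ and 0.98 = μ + 0.6745σ.
Subtracting: σ = (0.98 − 0.32)/(0.6745 − (-1.645)) = 0.285.
Then μ = 0.32 − (-1.645)·0.285 = 0.788.

μ = 0.788, σ = 0.285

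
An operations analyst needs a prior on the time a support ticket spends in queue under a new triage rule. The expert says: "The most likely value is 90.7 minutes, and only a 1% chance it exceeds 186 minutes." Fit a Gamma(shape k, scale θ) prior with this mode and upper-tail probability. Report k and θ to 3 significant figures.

Gamma(k,θ) with k>1 has mode (k−1)θ, so θ = 90.7/(k−1).
Need P(X < 186) = 0.99 with θ tied to k this way. Start at k = 2, θ = 90.7: P(X<186) ≈ 0.608.
Too low — raise k to concentrate. Iterating converges to k ≈ 10.5.
Then θ = 90.7/(10.5−1) ≈ 9.57.

k ≈ 10.5, θ ≈ 9.57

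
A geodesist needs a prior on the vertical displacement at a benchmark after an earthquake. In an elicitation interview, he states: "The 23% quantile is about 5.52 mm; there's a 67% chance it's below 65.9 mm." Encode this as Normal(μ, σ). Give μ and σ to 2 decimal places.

μ = 43.37, σ = 51.22

The p-quantile of Normal(μ,σ) is μ + z_p·σ, with z_{0.23} = -0.7388 and z_{0.67} = 0.4399.
Eliminate σ: μ = (z₂·x₁ − z₁·x₂)/(z₂ − z₁) = (0.4399·5.52 − (-0.7388)·65.9)/1.179 = 43.37.
Then σ = (x₂ − x₁)/(z₂ − z₁) = (65.9 − 5.52)/1.179 = 51.22.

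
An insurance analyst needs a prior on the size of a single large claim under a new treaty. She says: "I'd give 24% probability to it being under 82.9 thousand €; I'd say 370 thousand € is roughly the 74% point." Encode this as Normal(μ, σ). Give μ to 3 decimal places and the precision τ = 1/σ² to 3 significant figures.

The p-quantile of Normal(μ,σ) is μ + z_p·σ, with z_{0.24} = -0.7063 and z_{0.74} = 0.6433.
Eliminate σ: μ = (z₂·x₁ − z₁·x₂)/(z₂ − z₁) = (0.6433·82.9 − (-0.7063)·370)/1.35 = 233.146.
Then σ = (x₂ − x₁)/(z₂ − z₁) = (370 − 82.9)/1.35 = 212.722.
Precision τ = 1/σ² = 1/212.7² = 2.21e-05.

μ = 233.146, τ = 2.21e-05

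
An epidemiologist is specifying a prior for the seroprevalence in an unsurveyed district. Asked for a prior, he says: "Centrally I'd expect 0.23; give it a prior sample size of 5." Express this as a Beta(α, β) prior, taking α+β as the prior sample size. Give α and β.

Under the effective-sample-size interpretation, Beta(α, β) has prior mean α/(α+β) and prior sample size α+β.
So α+β = 5 and α/(α+β) = 0.23, giving α = 0.23·5 = 1.15 and β = 5 − 1.15 = 3.85.

α = 1.15, β = 3.85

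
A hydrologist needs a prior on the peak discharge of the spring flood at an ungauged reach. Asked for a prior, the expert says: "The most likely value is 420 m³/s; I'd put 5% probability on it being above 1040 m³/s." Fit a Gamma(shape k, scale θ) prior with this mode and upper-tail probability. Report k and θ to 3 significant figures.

Gamma(k,θ) with k>1 has mode (k−1)θ, so θ = 420/(k−1).
Need P(X < 1040) = 0.95 with θ tied to k this way. Start at k = 2, θ = 420: P(X<1040) ≈ 0.708.
Too low — raise k to concentrate. Iterating converges to k ≈ 4.31.
Then θ = 420/(4.31−1) ≈ 127.

k ≈ 4.31, θ ≈ 127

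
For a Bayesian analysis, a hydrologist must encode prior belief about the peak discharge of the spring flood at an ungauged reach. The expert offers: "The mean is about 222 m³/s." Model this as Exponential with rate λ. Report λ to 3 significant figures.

Exponential mean = 1/λ, so λ = 1/222.0 = 0.0045.

λ ≈ 0.0045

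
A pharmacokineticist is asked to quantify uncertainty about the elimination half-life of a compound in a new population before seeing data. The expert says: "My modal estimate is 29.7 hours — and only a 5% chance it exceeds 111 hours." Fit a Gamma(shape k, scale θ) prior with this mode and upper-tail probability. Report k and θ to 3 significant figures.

k ≈ 2.47, θ ≈ 20.2

Gamma(k,θ) with k>1 has mode (k−1)θ, so θ = 29.7/(k−1).
Need P(X < 111) = 0.95 with θ tied to k this way. Start at k = 2, θ = 29.7: P(X<111) ≈ 0.887.
Too low — raise k to concentrate. Iterating converges to k ≈ 2.47.
Then θ = 29.7/(2.47−1) ≈ 20.2.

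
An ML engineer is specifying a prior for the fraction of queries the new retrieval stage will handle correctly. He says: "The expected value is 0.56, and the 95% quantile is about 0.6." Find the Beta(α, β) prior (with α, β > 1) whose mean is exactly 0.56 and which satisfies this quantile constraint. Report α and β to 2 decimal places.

With mean 0.56 fixed, write α = 0.56s, β = 0.44s where s = α+β.
Need P(θ < 0.6) = 0.95 under Beta(0.56s, 0.44s). Normal approximation: (q−m)/√(m(1−m)/s) ≈ z_{0.95} = 1.64, so s ≈ 0.56·0.44·(1.64)²/(0.6−0.56)² = 416.7.
At s = 416.7: P(θ<0.6) ≈ 0.951. Adjusting to match 0.95 gives s ≈ 412.36.
So α = 0.56·412.36 ≈ 230.92, β = 0.44·412.36 ≈ 181.44.

α ≈ 230.92, β ≈ 181.44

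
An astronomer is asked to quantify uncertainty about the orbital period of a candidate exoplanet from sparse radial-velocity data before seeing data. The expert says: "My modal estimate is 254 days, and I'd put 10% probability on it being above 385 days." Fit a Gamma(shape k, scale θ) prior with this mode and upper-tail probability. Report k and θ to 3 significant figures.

Gamma(k,θ) with k>1 has mode (k−1)θ, so θ = 254/(k−1).
Need P(X < 385) = 0.9 with θ tied to k this way. Start at k = 2, θ = 254: P(X<385) ≈ 0.447.
Too low — raise k to concentrate. Iterating converges to k ≈ 11.8.
Then θ = 254/(11.8−1) ≈ 23.6.

k ≈ 11.8, θ ≈ 23.6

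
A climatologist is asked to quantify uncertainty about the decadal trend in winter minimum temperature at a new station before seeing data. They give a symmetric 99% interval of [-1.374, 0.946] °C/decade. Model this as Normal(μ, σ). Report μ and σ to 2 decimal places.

A symmetric 99% interval runs μ ± z·σ with z = 2.576.
Half-width = 1.16, so σ = 1.16/2.576 = 0.45.
μ is the interval midpoint, -0.21.

μ = -0.21, σ = 0.45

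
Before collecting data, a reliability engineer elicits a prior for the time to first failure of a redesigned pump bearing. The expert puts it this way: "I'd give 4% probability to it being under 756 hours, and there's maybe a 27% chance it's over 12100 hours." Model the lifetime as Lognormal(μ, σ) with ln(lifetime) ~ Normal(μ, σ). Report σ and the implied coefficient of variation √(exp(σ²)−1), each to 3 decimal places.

If T ~ Lognormal(μ,σ) then ln T ~ Normal(μ,σ), so the p-quantile of ln T is μ + z_p·σ.
ln(756) = 6.628 and ln(12100) = 9.401; z_{0.04} = -1.751, z_{0.73} = 0.6128.
σ = (9.401 − 6.628)/(0.6128 − (-1.751)) = 1.173.
μ = 6.628 − (-1.751)·1.173 = 8.682.
CV = √(exp(σ²)−1) = √(exp(1.3765)−1) = 1.721.

σ ≈ 1.173, CV ≈ 1.721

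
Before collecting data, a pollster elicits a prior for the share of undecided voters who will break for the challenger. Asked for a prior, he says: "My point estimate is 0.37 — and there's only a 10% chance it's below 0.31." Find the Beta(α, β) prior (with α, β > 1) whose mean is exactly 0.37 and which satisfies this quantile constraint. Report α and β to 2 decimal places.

With mean 0.37 fixed, write α = 0.37s, β = 0.63s where s = α+β.
Need P(θ < 0.31) = 0.1 under Beta(0.37s, 0.63s). Normal approximation: (q−m)/√(m(1−m)/s) ≈ z_{0.1} = -1.28, so s ≈ 0.37·0.63·(-1.28)²/(0.31−0.37)² = 106.3.
At s = 106.3: P(θ<0.31) ≈ 0.097. Adjusting to match 0.1 gives s ≈ 104.03.
So α = 0.37·104.03 ≈ 38.49, β = 0.63·104.03 ≈ 65.54.

α ≈ 38.49, β ≈ 65.54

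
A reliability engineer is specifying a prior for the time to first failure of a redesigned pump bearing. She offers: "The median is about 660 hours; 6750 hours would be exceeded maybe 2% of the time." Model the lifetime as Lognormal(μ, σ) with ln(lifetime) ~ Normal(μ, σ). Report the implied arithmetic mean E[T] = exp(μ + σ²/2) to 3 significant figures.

If T ~ Lognormal(μ,σ) then ln T ~ Normal(μ,σ), so the p-quantile of ln T is μ + z_p·σ.
ln(660) = 6.492 and ln(6750) = 8.817; z_{0.5} = 0, z_{0.98} = 2.054.
σ = (8.817 − 6.492)/(2.054 − (0)) = 1.132.
μ = 6.492 − (0)·1.132 = 6.492.
E[T] = exp(μ + σ²/2) = exp(6.492 + 0.6408) = 1250 hours.

E[T] ≈ 1250 hours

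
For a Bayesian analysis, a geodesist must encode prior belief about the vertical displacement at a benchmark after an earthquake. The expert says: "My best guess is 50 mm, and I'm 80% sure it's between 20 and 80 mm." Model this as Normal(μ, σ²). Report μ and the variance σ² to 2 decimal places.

μ = 50.00, σ² = 547.99

A symmetric 80% interval runs μ ± z·σ with z = 1.282.
Half-width = 30, so σ = 30/1.282 = 23.409 and σ² = 547.99.
μ is the stated best guess, 50.00.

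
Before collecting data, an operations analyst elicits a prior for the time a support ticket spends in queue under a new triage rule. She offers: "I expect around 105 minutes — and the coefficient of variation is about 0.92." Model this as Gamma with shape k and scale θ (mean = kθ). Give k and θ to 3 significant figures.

k ≈ 1.18, θ ≈ 88.9

For Gamma(k, scale θ): mean = kθ, variance = kθ², so CV = 1/√k.
CV = 0.92, hence k = 1/CV² = 1.18.
Then θ = mean/k = 105/1.18 = 88.9.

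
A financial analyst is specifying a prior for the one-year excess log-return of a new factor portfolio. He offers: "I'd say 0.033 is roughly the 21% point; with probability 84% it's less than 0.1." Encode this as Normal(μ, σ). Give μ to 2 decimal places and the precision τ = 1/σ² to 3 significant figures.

μ = 0.06, τ = 722

The p-quantile of Normal(μ,σ) is μ + z_p·σ, with z_{0.21} = -0.8064 and z_{0.84} = 0.9945.
Eliminate σ: μ = (z₂·x₁ − z₁·x₂)/(z₂ − z₁) = (0.9945·0.033 − (-0.8064)·0.1)/1.801 = 0.06.
Then σ = (x₂ − x₁)/(z₂ − z₁) = (0.1 − 0.033)/1.801 = 0.04.
Precision τ = 1/σ² = 1/0.0372² = 722.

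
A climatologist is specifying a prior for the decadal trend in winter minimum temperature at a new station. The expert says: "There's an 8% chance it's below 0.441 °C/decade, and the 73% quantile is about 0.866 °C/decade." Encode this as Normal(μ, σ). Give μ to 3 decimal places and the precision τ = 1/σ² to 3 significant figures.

For Normal(μ,σ), the p-quantile is μ + z_p·σ. Here z_{0.08} = -1.405, z_{0.73} = 0.6128.
So 0.441 = μ − 1.405σ and 0.866 = μ + 0.6128σ.
Subtracting: σ = (0.866 − 0.441)/(0.6128 − (-1.405)) = 0.211.
Then μ = 0.441 − (-1.405)·0.211 = 0.737.
Precision τ = 1/σ² = 1/0.2106² = 22.5.

μ = 0.737, τ = 22.5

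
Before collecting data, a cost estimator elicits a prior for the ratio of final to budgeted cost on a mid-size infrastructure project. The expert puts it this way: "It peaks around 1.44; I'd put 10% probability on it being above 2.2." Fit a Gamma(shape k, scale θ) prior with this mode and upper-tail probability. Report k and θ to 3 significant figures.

Gamma(k,θ) with k>1 has mode (k−1)θ, so θ = 1.44/(k−1).
Need P(X < 2.2) = 0.9 with θ tied to k this way. Start at k = 2, θ = 1.44: P(X<2.2) ≈ 0.451.
Too low — raise k to concentrate. Iterating converges to k ≈ 11.4.
Then θ = 1.44/(11.4−1) ≈ 0.139.

k ≈ 11.4, θ ≈ 0.139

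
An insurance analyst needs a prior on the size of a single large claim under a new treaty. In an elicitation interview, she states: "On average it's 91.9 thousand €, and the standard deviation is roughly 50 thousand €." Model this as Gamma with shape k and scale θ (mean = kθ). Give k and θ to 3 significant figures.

k ≈ 3.38, θ ≈ 27.2

For Gamma(k, scale θ): mean = kθ, variance = kθ², so CV = 1/√k.
CV = SD/mean = 50/91.9 = 0.5441, hence k = 1/CV² = 3.38.
Then θ = mean/k = 91.9/3.38 = 27.2.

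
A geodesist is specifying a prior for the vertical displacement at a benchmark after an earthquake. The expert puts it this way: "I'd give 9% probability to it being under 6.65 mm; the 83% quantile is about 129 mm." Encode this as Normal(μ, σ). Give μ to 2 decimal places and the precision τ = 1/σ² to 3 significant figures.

μ = 78.13, τ = 0.000352

For Normal(μ,σ), the p-quantile is μ + z_p·σ. Here z_{0.09} = -1.341, z_{0.83} = 0.9542.
So 6.65 = μ − 1.341σ and 129 = μ + 0.9542σ.
Subtracting: σ = (129 − 6.65)/(0.9542 − (-1.341)) = 53.31.
Then μ = 6.65 − (-1.341)·53.31 = 78.13.
Precision τ = 1/σ² = 1/53.31² = 0.000352.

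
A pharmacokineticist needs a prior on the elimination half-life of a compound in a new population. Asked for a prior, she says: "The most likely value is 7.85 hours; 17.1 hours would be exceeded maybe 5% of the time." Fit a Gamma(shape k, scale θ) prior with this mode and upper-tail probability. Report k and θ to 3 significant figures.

Gamma(k,θ) with k>1 has mode (k−1)θ, so θ = 7.85/(k−1).
Need P(X < 17.1) = 0.95 with θ tied to k this way. Start at k = 2, θ = 7.85: P(X<17.1) ≈ 0.640.
Too low — raise k to concentrate. Iterating converges to k ≈ 5.54.
Then θ = 7.85/(5.54−1) ≈ 1.73.

k ≈ 5.54, θ ≈ 1.73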